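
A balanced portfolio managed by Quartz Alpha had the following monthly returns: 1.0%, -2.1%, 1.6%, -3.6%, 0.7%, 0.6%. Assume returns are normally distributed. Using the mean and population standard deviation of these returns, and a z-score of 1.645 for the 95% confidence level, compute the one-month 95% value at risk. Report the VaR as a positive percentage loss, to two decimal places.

3.40

r̄ = (1 − 2.1 + 1.6 − 3.6 + 0.7 + 0.6) / 6 = -0.3000%
Population std dev = √[21.2400 / 6] = 1.8815%
VaR = −(r̄ − z·σ) = −(-0.3000 − 1.645 × 1.8815) = −(-3.3951) = 3.3951%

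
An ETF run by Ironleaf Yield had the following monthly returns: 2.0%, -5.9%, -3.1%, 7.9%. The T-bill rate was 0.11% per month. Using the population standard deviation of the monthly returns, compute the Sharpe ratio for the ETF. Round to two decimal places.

r̄ = (2 − 5.9 − 3.1 + 7.9) / 4 = 0.90 / 4 = 0.2250%
Σ(r − r̄)² = (2 − 0.2250)² + (-5.9 − 0.2250)² + (-3.1 − 0.2250)² + … = 110.6275
σ = √[110.6275 / 4] = 5.2590%
Sharpe = (r̄ − rf) / σ = (0.2250 − 0.11) / 5.2590 = 0.1150 / 5.2590 = 0.0219

0.02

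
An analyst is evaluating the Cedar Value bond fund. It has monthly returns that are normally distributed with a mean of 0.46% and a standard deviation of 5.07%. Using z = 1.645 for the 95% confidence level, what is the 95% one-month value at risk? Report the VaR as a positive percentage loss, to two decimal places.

7.88

VaR (as % loss) = −(μ − z·σ) = −(0.46% − 1.645 × 5.07%) = −(-7.88015%) = 7.88015%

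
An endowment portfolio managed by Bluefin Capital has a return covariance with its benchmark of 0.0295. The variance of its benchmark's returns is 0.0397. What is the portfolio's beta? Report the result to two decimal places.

β = Cov(Rp, Rm) / Var(Rm) = 0.0295 / 0.0397 = 0.7431

0.74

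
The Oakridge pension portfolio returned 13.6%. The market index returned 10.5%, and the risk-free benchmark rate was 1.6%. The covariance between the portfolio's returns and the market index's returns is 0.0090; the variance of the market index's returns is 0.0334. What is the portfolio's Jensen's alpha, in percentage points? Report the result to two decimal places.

9.60

β = Cov / Var = 0.0090 / 0.0334 = 0.2695
E[R] = Rf + β(Rm − Rf) = 1.6% + 0.2695 × (10.5% − 1.6%) = 3.9986%
α = Rp − E[R] = 13.6% − 3.9986% = 9.6014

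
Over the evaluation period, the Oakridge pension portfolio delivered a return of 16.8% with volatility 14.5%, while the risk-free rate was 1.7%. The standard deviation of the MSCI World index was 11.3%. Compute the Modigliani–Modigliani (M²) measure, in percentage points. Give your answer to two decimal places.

Sharpe = (Rp − Rf) / σp = (16.8% − 1.7%) / 14.5% = 1.0414
M² = Rf + Sharpe × σm = 1.7% + 1.0414 × 11.3% = 13.4678%

13.47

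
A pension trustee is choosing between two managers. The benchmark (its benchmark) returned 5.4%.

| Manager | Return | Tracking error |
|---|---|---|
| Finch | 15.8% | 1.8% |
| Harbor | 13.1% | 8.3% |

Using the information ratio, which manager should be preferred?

Finch: IR = (15.8% − 5.4%) / 1.8% = 5.778
Harbor: IR = (13.1% − 5.4%) / 8.3% = 0.928
Highest: Finch (5.778).

Finch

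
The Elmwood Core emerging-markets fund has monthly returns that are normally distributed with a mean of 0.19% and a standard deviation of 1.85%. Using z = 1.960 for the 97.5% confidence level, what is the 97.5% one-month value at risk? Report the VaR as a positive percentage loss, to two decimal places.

VaR (as % loss) = −(μ − z·σ) = −(0.19% − 1.960 × 1.85%) = −(-3.4360%) = 3.4360%

3.44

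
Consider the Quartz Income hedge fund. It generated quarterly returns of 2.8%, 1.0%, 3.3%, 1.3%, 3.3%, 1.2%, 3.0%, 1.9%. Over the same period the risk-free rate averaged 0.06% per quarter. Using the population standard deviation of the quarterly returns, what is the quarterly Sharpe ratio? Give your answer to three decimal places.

2.356

Mean return r̄ = 17.80 / 8 = 2.2250%
Σ(r − r̄)² = 6.7550; population σ = √(6.7550/8) = 0.9189%
Sharpe = (r̄ − rf) / σ = (2.2250 − 0.06) / 0.9189 = 2.1650 / 0.9189 = 2.3561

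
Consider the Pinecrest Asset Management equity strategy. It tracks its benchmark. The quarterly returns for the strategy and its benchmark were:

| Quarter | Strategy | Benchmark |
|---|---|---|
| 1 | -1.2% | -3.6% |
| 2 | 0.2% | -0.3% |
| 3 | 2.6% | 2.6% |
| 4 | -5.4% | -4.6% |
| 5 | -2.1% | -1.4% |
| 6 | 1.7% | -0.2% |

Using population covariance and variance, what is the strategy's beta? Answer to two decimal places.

r̄p = -0.7000%,  r̄m = -1.2500%
Cov = Σ(rp − r̄p)(rm − r̄m) / 6 = 5.5350
Var(rm) = Σ(rm − r̄m)² / 6 = 5.5992
β = Cov / Var = 5.5350 / 5.5992 = 0.9885

0.99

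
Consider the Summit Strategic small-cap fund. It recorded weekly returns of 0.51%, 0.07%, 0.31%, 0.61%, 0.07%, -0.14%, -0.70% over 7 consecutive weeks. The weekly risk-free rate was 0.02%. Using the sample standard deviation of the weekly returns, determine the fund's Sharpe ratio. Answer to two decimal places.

μ = (0.51 + 0.07 + 0.31 + 0.61 + 0.07 − 0.14 − 0.7) / 7 = 0.730 / 7 = 0.1043%
Σ(r − μ)² = 1.1716; sample σ = √(1.1716/6) = 0.4419%
Sharpe = (μ − rf) / σ = (0.1043 − 0.02) / 0.4419 = 0.0843 / 0.4419 = 0.1908

0.19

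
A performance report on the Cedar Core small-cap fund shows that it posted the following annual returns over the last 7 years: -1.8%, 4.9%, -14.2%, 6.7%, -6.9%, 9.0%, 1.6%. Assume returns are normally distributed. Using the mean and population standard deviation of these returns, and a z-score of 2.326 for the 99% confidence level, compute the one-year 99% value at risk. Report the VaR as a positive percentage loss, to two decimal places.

Mean return μ = -0.70 / 7 = -0.1000%
Population std dev = √[404.8800 / 7] = 7.6053%
VaR = −(μ − z·σ) = −(-0.1000 − 2.326 × 7.6053) = −(-17.7899) = 17.7899%

17.79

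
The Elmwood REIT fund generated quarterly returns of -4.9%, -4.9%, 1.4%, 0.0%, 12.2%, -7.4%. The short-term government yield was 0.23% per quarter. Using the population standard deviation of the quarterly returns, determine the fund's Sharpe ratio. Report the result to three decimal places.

r̄ = (-4.9 − 4.9 + 1.4 + 0 + 12.2 − 7.4) / 6 = -3.60 / 6 = -0.6000%
Σ(r − r̄)² = 251.4200; population σ = √(251.4200/6) = 6.4733%
Sharpe = (r̄ − rf) / σ = (-0.6000 − 0.23) / 6.4733 = -0.8300 / 6.4733 = -0.1282

-0.128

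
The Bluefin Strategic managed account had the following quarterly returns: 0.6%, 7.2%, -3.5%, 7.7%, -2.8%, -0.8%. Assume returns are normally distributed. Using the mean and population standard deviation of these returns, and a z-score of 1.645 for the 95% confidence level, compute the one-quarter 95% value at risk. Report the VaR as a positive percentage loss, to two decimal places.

r̄ = (0.6 + 7.2 − 3.5 + 7.7 − 2.8 − 0.8) / 6 = 1.4000%
Σ(r − r̄)² = (0.6 − 1.4000)² + (7.2 − 1.4000)² + … = 120.4600
population σ = √(120.4600 / 6) = √20.0767 = 4.4807%
VaR = −(r̄ − z·σ) = −(1.4000 − 1.645 × 4.4807) = −(-5.9708) = 5.9708%

5.97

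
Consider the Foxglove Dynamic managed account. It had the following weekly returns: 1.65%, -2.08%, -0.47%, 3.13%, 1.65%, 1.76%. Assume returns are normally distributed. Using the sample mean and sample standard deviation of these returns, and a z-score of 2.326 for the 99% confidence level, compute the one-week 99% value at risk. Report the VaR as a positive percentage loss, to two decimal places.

3.42

r̄ = (1.65 − 2.08 − 0.47 + 3.13 + 1.65 + 1.76) / 6 = 0.9400%
Σ(r − r̄)² = 17.5852; sample σ = √(17.5852/5) = 1.8754%
VaR = −(r̄ − z·σ) = −(0.9400 − 2.326 × 1.8754) = −(-3.4222) = 3.4222%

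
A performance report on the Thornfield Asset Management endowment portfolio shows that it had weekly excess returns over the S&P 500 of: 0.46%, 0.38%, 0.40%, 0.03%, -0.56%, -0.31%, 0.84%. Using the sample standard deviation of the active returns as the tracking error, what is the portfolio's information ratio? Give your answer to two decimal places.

μ = (0.46 + 0.38 + 0.4 + 0.03 − 0.56 − 0.31 + 0.84) / 7 = 1.240 / 7 = 0.1771%
Σ(r − μ)² = (0.46 − 0.1771)² + (0.38 − 0.1771)² + … = 1.4125
σ = √[1.4125 / 6] = 0.4852%
IR = μ / tracking error = 0.1771 / 0.4852 = 0.3650

0.37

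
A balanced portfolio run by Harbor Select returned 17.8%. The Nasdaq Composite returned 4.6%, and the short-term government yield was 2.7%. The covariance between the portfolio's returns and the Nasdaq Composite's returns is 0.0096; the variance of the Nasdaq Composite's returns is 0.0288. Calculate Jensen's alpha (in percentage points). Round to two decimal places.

14.47

β = Cov / Var = 0.0096 / 0.0288 = 0.3333
E[R] = Rf + β(Rm − Rf) = 2.7% + 0.3333 × (4.6% − 2.7%) = 3.3333%
α = Rp − E[R] = 17.8% − 3.3333% = 14.4667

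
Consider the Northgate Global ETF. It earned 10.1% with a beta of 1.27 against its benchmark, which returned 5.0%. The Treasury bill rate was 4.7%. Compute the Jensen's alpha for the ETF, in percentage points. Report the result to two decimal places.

CAPM expected return = Rf + β(Rm − Rf) = 4.7% + 1.27 × (5.0% − 4.7%) = 4.7 + 1.27 × 0.30 = 5.0810%
Jensen's α = Rp − E[R] = 10.1% − 5.0810% = 5.0190

5.02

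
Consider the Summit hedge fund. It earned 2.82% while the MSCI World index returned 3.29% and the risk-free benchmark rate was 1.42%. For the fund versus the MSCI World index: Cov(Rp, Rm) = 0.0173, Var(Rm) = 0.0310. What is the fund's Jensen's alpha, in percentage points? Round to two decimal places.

β = Cov / Var = 0.0173 / 0.0310 = 0.5581
E[R] = Rf + β(Rm − Rf) = 1.42% + 0.5581 × (3.29% − 1.42%) = 2.4636%
α = Rp − E[R] = 2.82% − 2.4636% = 0.3564

0.36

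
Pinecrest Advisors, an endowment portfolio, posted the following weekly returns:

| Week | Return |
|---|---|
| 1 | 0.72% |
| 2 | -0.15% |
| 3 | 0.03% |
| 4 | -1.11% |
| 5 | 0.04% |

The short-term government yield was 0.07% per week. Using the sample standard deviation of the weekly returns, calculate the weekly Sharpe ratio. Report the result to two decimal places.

Mean return r̄ = -0.470 / 5 = -0.0940%
Σ(r − r̄)² = (0.72 − (-0.0940))² + (-0.15 − (-0.0940))² + … = 1.7313
sample σ = √(1.7313 / 4) = √0.4328 = 0.6579%
Sharpe = (r̄ − rf) / σ = (-0.0940 − 0.07) / 0.6579 = -0.1640 / 0.6579 = -0.2493

-0.25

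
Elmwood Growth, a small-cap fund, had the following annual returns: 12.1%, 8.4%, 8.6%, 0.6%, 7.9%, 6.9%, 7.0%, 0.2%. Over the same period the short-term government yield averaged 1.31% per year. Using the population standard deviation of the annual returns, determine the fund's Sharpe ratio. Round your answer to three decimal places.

Mean return μ = 51.70 / 8 = 6.4625%
Population std dev = √[116.2388 / 8] = 3.8118%
Sharpe = (μ − rf) / σ = (6.4625 − 1.31) / 3.8118 = 5.1525 / 3.8118 = 1.3517

1.352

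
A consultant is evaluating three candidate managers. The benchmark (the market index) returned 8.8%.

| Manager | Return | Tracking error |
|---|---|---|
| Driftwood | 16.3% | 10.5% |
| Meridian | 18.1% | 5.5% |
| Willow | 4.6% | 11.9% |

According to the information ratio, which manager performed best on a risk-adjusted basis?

Driftwood: IR = (16.3% − 8.8%) / 10.5% = 0.714
Meridian: IR = (18.1% − 8.8%) / 5.5% = 1.691
Willow: IR = (4.6% − 8.8%) / 11.9% = -0.353
Highest: Meridian (1.691).

Meridian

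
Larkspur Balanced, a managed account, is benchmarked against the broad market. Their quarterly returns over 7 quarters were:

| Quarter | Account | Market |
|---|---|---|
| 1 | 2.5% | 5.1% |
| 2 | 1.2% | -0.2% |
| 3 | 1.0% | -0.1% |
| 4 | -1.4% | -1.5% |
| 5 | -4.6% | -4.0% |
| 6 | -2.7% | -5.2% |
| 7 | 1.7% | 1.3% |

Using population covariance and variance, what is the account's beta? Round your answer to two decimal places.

r̄p = -0.3286%,  r̄m = -0.6571%
Cov = Σ(rp − r̄p)(rm − r̄m) / 7 = 6.8069
Var(rm) = Σ(rm − r̄m)² / 7 = 10.0024
β = Cov / Var = 6.8069 / 10.0024 = 0.6805

0.68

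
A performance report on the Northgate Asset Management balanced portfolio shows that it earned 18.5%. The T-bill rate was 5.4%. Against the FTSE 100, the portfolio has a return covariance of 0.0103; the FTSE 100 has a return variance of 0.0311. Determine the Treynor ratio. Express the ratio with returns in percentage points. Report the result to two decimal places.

β = Cov / Var = 0.0103 / 0.0311 = 0.3312
Treynor = (Rp − Rf) / β = (18.5% − 5.4%) / 0.3312 = 13.10 / 0.3312 = 39.5531

39.55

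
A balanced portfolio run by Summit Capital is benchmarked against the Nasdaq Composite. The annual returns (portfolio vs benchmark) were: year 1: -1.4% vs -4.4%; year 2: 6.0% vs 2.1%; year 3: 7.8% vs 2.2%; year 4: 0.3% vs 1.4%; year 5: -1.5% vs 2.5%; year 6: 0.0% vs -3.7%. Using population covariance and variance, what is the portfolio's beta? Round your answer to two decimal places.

r̄p = 1.8667%,  r̄m = 0.0167%
Cov = Σ(rp − r̄p)(rm − r̄m) / 6 = 5.4006
Var(rm) = Σ(rm − r̄m)² / 6 = 8.4181
β = Cov / Var = 5.4006 / 8.4181 = 0.6415

0.64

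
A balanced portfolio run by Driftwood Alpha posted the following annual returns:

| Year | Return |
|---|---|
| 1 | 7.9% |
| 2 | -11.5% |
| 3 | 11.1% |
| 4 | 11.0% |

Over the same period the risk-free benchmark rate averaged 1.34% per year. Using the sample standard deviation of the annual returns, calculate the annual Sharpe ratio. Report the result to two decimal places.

0.30

Mean return r̄ = 18.50 / 4 = 4.6250%
Sample σ = √[Σ(r − r̄)² / 3] = √[353.3075 / 3] = √117.7692 = 10.8522%
Sharpe = (r̄ − rf) / σ = (4.6250 − 1.34) / 10.8522 = 3.2850 / 10.8522 = 0.3027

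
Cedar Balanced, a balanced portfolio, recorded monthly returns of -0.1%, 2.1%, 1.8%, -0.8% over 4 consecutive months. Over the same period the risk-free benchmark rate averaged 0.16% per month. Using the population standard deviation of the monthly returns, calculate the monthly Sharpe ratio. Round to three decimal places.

0.480

Mean return r̄ = 3.00 / 4 = 0.7500%
Population std dev = √[6.0500 / 4] = 1.2298%
Sharpe = (r̄ − rf) / σ = (0.7500 − 0.16) / 1.2298 = 0.5900 / 1.2298 = 0.4798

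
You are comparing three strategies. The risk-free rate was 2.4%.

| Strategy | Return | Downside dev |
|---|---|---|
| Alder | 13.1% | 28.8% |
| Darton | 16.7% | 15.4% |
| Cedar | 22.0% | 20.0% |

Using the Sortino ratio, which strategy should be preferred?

Cedar

Alder: Sortino ratio = (13.1% − 2.4%) / 28.8% = 0.372
Darton: Sortino ratio = (16.7% − 2.4%) / 15.4% = 0.929
Cedar: Sortino ratio = (22.0% − 2.4%) / 20.0% = 0.980
Highest: Cedar (0.980).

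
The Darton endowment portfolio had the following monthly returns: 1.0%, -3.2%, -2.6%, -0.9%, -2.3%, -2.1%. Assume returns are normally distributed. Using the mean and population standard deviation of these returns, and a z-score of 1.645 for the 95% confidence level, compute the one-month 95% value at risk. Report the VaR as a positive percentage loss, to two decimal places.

r̄ = (1 − 3.2 − 2.6 − 0.9 − 2.3 − 2.1) / 6 = -10.10 / 6 = -1.6833%
Σ(r − r̄)² = 11.5083; population σ = √(11.5083/6) = 1.3849%
VaR = −(r̄ − z·σ) = −(-1.6833 − 1.645 × 1.3849) = −(-3.9615) = 3.9615%

3.96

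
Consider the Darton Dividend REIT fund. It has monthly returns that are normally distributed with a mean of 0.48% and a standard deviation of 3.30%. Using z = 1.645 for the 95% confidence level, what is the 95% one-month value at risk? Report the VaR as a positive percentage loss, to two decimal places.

VaR (as % loss) = −(μ − z·σ) = −(0.48% − 1.645 × 3.30%) = −(-4.9485%) = 4.9485%

4.95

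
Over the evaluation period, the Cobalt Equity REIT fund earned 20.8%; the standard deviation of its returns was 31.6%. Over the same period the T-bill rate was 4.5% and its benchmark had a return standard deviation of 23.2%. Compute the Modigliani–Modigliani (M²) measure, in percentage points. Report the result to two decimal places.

Sharpe = (Rp − Rf) / σp = (20.8% − 4.5%) / 31.6% = 0.5158
M² = Rf + Sharpe × σm = 4.5% + 0.5158 × 23.2% = 16.4666%

16.47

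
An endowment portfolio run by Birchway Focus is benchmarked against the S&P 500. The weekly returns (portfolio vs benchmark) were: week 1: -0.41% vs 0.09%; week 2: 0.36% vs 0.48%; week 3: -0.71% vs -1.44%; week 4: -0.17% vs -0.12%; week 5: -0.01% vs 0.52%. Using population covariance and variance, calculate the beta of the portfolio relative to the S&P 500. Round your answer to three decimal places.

0.425

r̄p = -0.1880%,  r̄m = -0.0940%
Cov = Σ(rp − r̄p)(rm − r̄m) / 5 = 0.2170
Var(rm) = Σ(rm − r̄m)² / 5 = 0.5105
β = Cov / Var = 0.2170 / 0.5105 = 0.4251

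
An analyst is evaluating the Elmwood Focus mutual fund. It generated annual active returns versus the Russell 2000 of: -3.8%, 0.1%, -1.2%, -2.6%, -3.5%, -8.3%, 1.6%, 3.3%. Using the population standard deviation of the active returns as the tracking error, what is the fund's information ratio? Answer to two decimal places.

-0.53

μ = (-3.8 + 0.1 − 1.2 − 2.6 − 3.5 − 8.3 + 1.6 + 3.3) / 8 = -1.8000%
Population σ = √[Σ(r − μ)² / 8] = √[91.3200 / 8] = √11.4150 = 3.3786%
IR = μ / tracking error = -1.8000 / 3.3786 = -0.5328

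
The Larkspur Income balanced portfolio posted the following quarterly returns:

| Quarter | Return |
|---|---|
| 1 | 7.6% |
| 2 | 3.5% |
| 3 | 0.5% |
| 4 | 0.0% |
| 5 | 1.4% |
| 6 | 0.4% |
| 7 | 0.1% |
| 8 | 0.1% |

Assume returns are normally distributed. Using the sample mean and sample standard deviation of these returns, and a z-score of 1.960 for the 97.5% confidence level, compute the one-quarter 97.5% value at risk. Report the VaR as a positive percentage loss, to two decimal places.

3.50

r̄ = (7.6 + 3.5 + 0.5 + 0 + 1.4 + 0.4 + 0.1 + 0.1) / 8 = 1.7000%
Sample std dev = √[49.2800 / 7] = 2.6533%
VaR = −(r̄ − z·σ) = −(1.7000 − 1.960 × 2.6533) = −(-3.5005) = 3.5005%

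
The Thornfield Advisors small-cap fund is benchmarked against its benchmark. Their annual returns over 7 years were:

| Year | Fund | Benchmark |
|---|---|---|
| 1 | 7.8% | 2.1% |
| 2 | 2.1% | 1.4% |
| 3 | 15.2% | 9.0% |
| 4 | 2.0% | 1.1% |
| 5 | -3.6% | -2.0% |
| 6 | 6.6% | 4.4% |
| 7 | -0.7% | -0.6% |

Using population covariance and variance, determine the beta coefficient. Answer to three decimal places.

r̄p = 4.2000%,  r̄m = 2.2000%
Cov = Σ(rp − r̄p)(rm − r̄m) / 7 = 18.6143
Var(rm) = Σ(rm − r̄m)² / 7 = 11.2029
β = Cov / Var = 18.6143 / 11.2029 = 1.6616

1.662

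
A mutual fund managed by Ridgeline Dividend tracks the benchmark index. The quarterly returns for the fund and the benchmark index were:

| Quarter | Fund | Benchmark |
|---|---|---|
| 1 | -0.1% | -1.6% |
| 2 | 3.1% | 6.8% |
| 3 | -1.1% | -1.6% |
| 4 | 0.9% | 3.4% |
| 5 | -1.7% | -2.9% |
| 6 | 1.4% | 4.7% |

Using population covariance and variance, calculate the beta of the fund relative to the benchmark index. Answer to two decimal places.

r̄p = 0.4167%,  r̄m = 1.4667%
Cov = Σ(rp − r̄p)(rm − r̄m) / 6 = 5.6506
Var(rm) = Σ(rm − r̄m)² / 6 = 13.4189
β = Cov / Var = 5.6506 / 13.4189 = 0.4211

0.42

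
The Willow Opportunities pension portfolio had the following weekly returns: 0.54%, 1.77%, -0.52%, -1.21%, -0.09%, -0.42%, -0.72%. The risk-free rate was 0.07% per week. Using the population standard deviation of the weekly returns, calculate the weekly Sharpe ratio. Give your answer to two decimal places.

-0.18

r̄ = (0.54 + 1.77 − 0.52 − 1.21 − 0.09 − 0.42 − 0.72) / 7 = -0.0929%
Σ(r − r̄)² = 5.8015; population σ = √(5.8015/7) = 0.9104%
Sharpe = (r̄ − rf) / σ = (-0.0929 − 0.07) / 0.9104 = -0.1629 / 0.9104 = -0.1789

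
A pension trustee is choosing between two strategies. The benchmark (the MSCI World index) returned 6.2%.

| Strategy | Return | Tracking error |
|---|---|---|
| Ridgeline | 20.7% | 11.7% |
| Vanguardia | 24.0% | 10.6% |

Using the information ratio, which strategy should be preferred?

Vanguardia

Ridgeline: IR = (20.7% − 6.2%) / 11.7% = 1.239
Vanguardia: IR = (24.0% − 6.2%) / 10.6% = 1.679
Highest: Vanguardia (1.679).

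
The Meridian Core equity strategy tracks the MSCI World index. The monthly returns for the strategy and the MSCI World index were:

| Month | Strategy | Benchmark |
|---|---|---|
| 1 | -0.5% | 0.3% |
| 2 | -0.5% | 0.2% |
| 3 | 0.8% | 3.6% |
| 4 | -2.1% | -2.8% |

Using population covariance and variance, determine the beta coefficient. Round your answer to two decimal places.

r̄p = -0.5750%,  r̄m = 0.3250%
Cov = Σ(rp − r̄p)(rm − r̄m) / 4 = 2.3144
Var(rm) = Σ(rm − r̄m)² / 4 = 5.1269
β = Cov / Var = 2.3144 / 5.1269 = 0.4514

0.45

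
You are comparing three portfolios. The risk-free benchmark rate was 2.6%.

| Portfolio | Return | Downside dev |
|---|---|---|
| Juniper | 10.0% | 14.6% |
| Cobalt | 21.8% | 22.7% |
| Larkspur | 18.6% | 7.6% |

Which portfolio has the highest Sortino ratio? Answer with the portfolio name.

Juniper: Sortino ratio = (10.0% − 2.6%) / 14.6% = 0.507
Cobalt: Sortino ratio = (21.8% − 2.6%) / 22.7% = 0.846
Larkspur: Sortino ratio = (18.6% − 2.6%) / 7.6% = 2.105
Highest: Larkspur (2.105).

Larkspur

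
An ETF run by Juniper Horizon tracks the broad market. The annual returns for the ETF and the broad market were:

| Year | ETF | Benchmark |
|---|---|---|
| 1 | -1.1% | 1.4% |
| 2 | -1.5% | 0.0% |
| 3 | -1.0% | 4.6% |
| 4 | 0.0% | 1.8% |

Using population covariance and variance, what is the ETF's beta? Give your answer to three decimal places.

0.079

r̄p = -0.9000%,  r̄m = 1.9500%
Cov = Σ(rp − r̄p)(rm − r̄m) / 4 = 0.2200
Var(rm) = Σ(rm − r̄m)² / 4 = 2.7875
β = Cov / Var = 0.2200 / 2.7875 = 0.0789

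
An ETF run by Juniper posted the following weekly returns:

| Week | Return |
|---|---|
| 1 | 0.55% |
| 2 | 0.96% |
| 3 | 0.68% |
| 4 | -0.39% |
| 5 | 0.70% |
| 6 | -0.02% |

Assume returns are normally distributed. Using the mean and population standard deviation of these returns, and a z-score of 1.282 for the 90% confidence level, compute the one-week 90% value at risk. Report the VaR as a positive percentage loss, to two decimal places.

μ = (0.55 + 0.96 + 0.68 − 0.39 + 0.7 − 0.02) / 6 = 2.480 / 6 = 0.4133%
Population σ = √[Σ(r − μ)² / 6] = √[1.3039 / 6] = √0.2173 = 0.4662%
VaR = −(μ − z·σ) = −(0.4133 − 1.282 × 0.4662) = −(-0.1844) = 0.1844%

0.18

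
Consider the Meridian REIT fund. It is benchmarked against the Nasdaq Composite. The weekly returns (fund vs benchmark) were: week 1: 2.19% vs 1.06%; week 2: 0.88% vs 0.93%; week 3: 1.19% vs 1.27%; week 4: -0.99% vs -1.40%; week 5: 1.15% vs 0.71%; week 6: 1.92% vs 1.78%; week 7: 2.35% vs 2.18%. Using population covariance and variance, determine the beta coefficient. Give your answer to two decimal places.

r̄p = 1.2414%,  r̄m = 0.9329%
Cov = Σ(rp − r̄p)(rm − r̄m) / 7 = 1.0411
Var(rm) = Σ(rm − r̄m)² / 7 = 1.1278
β = Cov / Var = 1.0411 / 1.1278 = 0.9231

0.92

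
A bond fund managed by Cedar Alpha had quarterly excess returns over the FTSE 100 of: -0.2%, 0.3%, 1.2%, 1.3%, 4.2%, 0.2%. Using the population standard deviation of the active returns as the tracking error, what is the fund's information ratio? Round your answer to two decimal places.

0.80

r̄ = (-0.2 + 0.3 + 1.2 + 1.3 + 4.2 + 0.2) / 6 = 1.1667%
Population σ = √[Σ(r − r̄)² / 6] = √[12.7733 / 6] = √2.1289 = 1.4591%
IR = r̄ / tracking error = 1.1667 / 1.4591 = 0.7996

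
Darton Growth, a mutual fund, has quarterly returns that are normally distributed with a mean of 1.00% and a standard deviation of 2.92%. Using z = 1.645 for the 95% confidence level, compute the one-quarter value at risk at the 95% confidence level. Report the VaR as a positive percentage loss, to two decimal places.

3.80

VaR (as % loss) = −(μ − z·σ) = −(1.00% − 1.645 × 2.92%) = −(-3.8034%) = 3.8034%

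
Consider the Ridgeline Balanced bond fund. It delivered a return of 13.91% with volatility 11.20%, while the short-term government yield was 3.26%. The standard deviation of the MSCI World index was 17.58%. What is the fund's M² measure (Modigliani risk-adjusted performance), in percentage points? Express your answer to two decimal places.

Sharpe = (Rp − Rf) / σp = (13.91% − 3.26%) / 11.20% = 0.9509
M² = Rf + Sharpe × σm = 3.26% + 0.9509 × 17.58% = 19.9768%

19.98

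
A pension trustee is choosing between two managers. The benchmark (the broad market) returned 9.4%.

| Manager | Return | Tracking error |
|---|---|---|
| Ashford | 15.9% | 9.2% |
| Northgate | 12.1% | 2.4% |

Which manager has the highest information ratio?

Northgate

Ashford: IR = (15.9% − 9.4%) / 9.2% = 0.707
Northgate: IR = (12.1% − 9.4%) / 2.4% = 1.125
Highest: Northgate (1.125).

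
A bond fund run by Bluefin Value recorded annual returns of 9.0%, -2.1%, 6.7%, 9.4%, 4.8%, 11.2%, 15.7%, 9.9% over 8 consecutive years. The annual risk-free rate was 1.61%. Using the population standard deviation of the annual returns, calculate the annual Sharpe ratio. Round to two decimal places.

1.33

r̄ = (9 − 2.1 + 6.7 + 9.4 + 4.8 + 11.2 + 15.7 + 9.9) / 8 = 8.0750%
Population std dev = √[189.9950 / 8] = 4.8733%
Sharpe = (r̄ − rf) / σ = (8.0750 − 1.61) / 4.8733 = 6.4650 / 4.8733 = 1.3266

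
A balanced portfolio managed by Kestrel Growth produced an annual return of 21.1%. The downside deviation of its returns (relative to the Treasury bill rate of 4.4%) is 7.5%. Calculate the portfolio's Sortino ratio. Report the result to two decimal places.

2.23

Sortino = (Rp − Rf) / σd = (21.1% − 4.4%) / 7.5% = 16.70% / 7.5% = 2.2267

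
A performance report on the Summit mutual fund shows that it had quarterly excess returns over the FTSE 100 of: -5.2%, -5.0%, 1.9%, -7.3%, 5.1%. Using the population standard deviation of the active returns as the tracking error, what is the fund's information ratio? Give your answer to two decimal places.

r̄ = (-5.2 − 5 + 1.9 − 7.3 + 5.1) / 5 = -10.50 / 5 = -2.1000%
Σ(r − r̄)² = 112.9000; population σ = √(112.9000/5) = 4.7518%
IR = r̄ / tracking error = -2.1000 / 4.7518 = -0.4419

-0.44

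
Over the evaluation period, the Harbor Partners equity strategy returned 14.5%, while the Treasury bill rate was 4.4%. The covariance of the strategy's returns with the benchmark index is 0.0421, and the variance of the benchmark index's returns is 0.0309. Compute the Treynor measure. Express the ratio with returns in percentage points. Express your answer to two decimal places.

β = Cov / Var = 0.0421 / 0.0309 = 1.3625
Treynor = (Rp − Rf) / β = (14.5% − 4.4%) / 1.3625 = 10.10 / 1.3625 = 7.4128

7.41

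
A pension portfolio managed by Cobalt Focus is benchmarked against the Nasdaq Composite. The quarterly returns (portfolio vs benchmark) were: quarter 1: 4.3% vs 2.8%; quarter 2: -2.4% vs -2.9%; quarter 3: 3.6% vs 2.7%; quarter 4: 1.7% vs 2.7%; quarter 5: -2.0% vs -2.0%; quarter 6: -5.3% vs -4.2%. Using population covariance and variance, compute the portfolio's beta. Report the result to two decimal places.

r̄p = -0.0167%,  r̄m = -0.1500%
Cov = Σ(rp − r̄p)(rm − r̄m) / 6 = 9.9258
Var(rm) = Σ(rm − r̄m)² / 6 = 8.7225
β = Cov / Var = 9.9258 / 8.7225 = 1.1380

1.14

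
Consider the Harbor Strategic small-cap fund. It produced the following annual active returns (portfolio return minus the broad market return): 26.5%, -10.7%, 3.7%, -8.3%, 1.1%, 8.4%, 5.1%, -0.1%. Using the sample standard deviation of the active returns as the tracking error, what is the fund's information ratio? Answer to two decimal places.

r̄ = (26.5 − 10.7 + 3.7 − 8.3 + 1.1 + 8.4 + 5.1 − 0.1) / 8 = 3.2125%
Σ(r − r̄)² = 914.5488; sample σ = √(914.5488/7) = 11.4302%
IR = r̄ / tracking error = 3.2125 / 11.4302 = 0.2811

0.28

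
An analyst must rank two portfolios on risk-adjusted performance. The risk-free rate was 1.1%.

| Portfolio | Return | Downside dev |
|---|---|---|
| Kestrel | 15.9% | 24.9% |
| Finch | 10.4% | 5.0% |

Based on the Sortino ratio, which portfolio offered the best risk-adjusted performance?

Kestrel: Sortino ratio = (15.9% − 1.1%) / 24.9% = 0.594
Finch: Sortino ratio = (10.4% − 1.1%) / 5.0% = 1.860
Highest: Finch (1.860).

Finch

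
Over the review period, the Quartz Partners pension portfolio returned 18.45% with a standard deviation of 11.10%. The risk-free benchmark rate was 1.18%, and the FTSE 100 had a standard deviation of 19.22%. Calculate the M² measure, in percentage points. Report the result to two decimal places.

Sharpe = (Rp − Rf) / σp = (18.45% − 1.18%) / 11.10% = 1.5559
M² = Rf + Sharpe × σm = 1.18% + 1.5559 × 19.22% = 31.0844%

31.08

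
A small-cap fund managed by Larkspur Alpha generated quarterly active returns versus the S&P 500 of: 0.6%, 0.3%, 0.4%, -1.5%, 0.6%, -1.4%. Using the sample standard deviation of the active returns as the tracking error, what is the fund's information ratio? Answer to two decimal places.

-0.17

Mean return r̄ = -1.00 / 6 = -0.1667%
Σ(r − r̄)² = (0.6 − (-0.1667))² + (0.3 − (-0.1667))² + (0.4 − (-0.1667))² + … = 5.0133
σ = √[5.0133 / 5] = 1.0013%
IR = r̄ / tracking error = -0.1667 / 1.0013 = -0.1665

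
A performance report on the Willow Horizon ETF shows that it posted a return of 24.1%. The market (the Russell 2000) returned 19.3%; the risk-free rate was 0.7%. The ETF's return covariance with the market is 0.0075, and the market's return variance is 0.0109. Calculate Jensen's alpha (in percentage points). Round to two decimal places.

10.60

β = Cov / Var = 0.0075 / 0.0109 = 0.6881
E[R] = Rf + β(Rm − Rf) = 0.7% + 0.6881 × (19.3% − 0.7%) = 13.4987%
α = Rp − E[R] = 24.1% − 13.4987% = 10.6013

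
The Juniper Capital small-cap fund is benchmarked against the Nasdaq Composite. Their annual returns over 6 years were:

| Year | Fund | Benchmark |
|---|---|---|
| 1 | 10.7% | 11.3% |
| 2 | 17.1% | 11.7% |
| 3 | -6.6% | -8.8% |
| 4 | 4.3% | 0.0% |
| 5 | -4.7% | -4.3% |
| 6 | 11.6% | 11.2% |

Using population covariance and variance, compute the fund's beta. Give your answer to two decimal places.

1.01

r̄p = 5.4000%,  r̄m = 3.5167%
Cov = Σ(rp − r̄p)(rm − r̄m) / 6 = 69.2083
Var(rm) = Σ(rm − r̄m)² / 6 = 68.6247
β = Cov / Var = 69.2083 / 68.6247 = 1.0085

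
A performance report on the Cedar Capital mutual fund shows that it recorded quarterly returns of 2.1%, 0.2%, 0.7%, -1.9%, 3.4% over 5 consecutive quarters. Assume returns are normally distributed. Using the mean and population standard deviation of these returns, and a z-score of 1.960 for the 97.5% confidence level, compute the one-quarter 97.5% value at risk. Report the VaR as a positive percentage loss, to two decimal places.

2.61

μ = (2.1 + 0.2 + 0.7 − 1.9 + 3.4) / 5 = 0.9000%
Σ(r − μ)² = (2.1 − 0.9000)² + (0.2 − 0.9000)² + … = 16.0600
σ = √[16.0600 / 5] = 1.7922%
VaR = −(μ − z·σ) = −(0.9000 − 1.960 × 1.7922) = −(-2.6127) = 2.6127%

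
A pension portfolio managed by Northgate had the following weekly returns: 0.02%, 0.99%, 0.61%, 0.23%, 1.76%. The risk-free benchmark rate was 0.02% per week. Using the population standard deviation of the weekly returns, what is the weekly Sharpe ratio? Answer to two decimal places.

1.14

Mean return r̄ = 3.610 / 5 = 0.7220%
Σ(r − r̄)² = (0.02 − 0.7220)² + (0.99 − 0.7220)² + … = 1.8967
σ = √[1.8967 / 5] = 0.6159%
Sharpe = (r̄ − rf) / σ = (0.7220 − 0.02) / 0.6159 = 0.7020 / 0.6159 = 1.1398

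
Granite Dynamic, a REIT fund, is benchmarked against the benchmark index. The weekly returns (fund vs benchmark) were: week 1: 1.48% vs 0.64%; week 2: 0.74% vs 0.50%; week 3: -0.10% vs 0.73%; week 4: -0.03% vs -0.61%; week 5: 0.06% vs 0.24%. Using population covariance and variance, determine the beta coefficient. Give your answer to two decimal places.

0.54

r̄p = 0.4300%,  r̄m = 0.3000%
Cov = Σ(rp − r̄p)(rm − r̄m) / 5 = 0.1264
Var(rm) = Σ(rm − r̄m)² / 5 = 0.2344
β = Cov / Var = 0.1264 / 0.2344 = 0.5392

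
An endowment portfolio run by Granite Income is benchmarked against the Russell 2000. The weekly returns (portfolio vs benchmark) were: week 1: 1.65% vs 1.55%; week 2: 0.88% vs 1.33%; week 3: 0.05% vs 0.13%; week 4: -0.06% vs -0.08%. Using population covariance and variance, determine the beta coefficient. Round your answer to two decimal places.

0.92

r̄p = 0.6300%,  r̄m = 0.7325%
Cov = Σ(rp − r̄p)(rm − r̄m) / 4 = 0.4733
Var(rm) = Σ(rm − r̄m)² / 4 = 0.5121
β = Cov / Var = 0.4733 / 0.5121 = 0.9242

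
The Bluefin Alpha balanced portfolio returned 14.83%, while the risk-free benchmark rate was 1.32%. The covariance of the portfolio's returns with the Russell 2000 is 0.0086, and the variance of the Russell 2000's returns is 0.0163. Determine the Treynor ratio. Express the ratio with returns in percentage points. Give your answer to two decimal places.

25.61

β = Cov / Var = 0.0086 / 0.0163 = 0.5276
Treynor = (Rp − Rf) / β = (14.83% − 1.32%) / 0.5276 = 13.51 / 0.5276 = 25.6065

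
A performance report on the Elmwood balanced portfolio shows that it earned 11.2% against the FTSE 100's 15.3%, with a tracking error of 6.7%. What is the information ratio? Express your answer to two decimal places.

IR = (Rp − Rb) / TE = (11.2% − 15.3%) / 6.7% = -4.10% / 6.7% = -0.6119

-0.61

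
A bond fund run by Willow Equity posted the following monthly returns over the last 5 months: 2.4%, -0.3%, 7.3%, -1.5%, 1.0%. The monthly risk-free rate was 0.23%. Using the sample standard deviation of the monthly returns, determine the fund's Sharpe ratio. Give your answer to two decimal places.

Mean return μ = 8.90 / 5 = 1.7800%
Σ(r − μ)² = 46.5480; sample σ = √(46.5480/4) = 3.4113%
Sharpe = (μ − rf) / σ = (1.7800 − 0.23) / 3.4113 = 1.5500 / 3.4113 = 0.4544

0.45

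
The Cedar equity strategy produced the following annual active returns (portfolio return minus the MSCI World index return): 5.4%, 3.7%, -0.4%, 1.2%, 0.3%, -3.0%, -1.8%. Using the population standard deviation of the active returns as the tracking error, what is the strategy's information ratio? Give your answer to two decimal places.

r̄ = (5.4 + 3.7 − 0.4 + 1.2 + 0.3 − 3 − 1.8) / 7 = 5.40 / 7 = 0.7714%
Population σ = √[Σ(r − r̄)² / 7] = √[52.6143 / 7] = √7.5163 = 2.7416%
IR = r̄ / tracking error = 0.7714 / 2.7416 = 0.2814

0.28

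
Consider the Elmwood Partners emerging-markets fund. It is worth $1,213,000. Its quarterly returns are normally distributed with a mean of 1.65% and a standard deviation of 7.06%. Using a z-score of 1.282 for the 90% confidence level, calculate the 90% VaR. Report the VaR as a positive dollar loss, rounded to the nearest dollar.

Return at the 90% tail: μ − z·σ = 1.65% − 1.282 × 7.06% = 1.65 − 9.05092 = -7.40092%
VaR = −(-7.40092%) × $1,213,000 = 7.40092% × $1,213,000 = $89,773

$89,773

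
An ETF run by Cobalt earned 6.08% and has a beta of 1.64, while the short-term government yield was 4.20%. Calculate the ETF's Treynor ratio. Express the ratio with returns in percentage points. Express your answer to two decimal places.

1.15

Treynor = (Rp − Rf) / β = (6.08% − 4.20%) / 1.64 = 1.88 / 1.64 = 1.1463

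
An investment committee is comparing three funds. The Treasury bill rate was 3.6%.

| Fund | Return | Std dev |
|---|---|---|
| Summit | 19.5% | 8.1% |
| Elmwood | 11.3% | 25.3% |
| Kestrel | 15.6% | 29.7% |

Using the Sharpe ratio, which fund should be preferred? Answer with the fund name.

Summit: Sharpe ratio = (19.5% − 3.6%) / 8.1% = 1.963
Elmwood: Sharpe ratio = (11.3% − 3.6%) / 25.3% = 0.304
Kestrel: Sharpe ratio = (15.6% − 3.6%) / 29.7% = 0.404
Highest: Summit (1.963).

Summit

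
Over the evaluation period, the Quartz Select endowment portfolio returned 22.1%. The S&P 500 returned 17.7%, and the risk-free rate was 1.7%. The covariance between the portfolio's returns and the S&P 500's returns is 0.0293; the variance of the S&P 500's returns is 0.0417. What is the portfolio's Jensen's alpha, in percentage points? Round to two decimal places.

9.16

β = Cov / Var = 0.0293 / 0.0417 = 0.7026
E[R] = Rf + β(Rm − Rf) = 1.7% + 0.7026 × (17.7% − 1.7%) = 12.9416%
α = Rp − E[R] = 22.1% − 12.9416% = 9.1584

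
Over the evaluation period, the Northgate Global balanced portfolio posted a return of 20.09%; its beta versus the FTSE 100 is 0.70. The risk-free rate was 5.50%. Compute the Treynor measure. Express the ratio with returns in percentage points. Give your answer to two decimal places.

Treynor = (Rp − Rf) / β = (20.09% − 5.50%) / 0.70 = 14.59 / 0.70 = 20.8429

20.84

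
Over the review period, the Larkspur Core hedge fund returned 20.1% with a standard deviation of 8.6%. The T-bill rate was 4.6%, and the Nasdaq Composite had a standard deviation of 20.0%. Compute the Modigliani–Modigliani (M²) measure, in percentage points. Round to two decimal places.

40.65

Sharpe = (Rp − Rf) / σp = (20.1% − 4.6%) / 8.6% = 1.8023
M² = Rf + Sharpe × σm = 4.6% + 1.8023 × 20.0% = 40.6460%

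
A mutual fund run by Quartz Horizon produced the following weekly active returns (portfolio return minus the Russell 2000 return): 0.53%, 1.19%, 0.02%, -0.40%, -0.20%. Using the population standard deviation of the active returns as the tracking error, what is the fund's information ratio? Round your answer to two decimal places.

0.40

r̄ = (0.53 + 1.19 + 0.02 − 0.4 − 0.2) / 5 = 0.2280%
Σ(r − r̄)² = (0.53 − 0.2280)² + (1.19 − 0.2280)² + (0.02 − 0.2280)² + … = 1.6375
population σ = √(1.6375 / 5) = √0.3275 = 0.5723%
IR = r̄ / tracking error = 0.2280 / 0.5723 = 0.3984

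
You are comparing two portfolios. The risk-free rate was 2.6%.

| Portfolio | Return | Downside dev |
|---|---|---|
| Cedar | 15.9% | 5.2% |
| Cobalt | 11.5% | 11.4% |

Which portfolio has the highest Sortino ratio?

Cedar: Sortino ratio = (15.9% − 2.6%) / 5.2% = 2.558
Cobalt: Sortino ratio = (11.5% − 2.6%) / 11.4% = 0.781
Highest: Cedar (2.558).

Cedar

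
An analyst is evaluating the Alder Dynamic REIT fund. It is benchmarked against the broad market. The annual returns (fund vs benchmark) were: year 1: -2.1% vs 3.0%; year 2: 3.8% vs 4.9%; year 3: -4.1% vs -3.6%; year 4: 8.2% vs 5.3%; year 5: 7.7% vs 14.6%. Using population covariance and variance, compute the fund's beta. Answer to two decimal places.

0.69

r̄p = 2.7000%,  r̄m = 4.8400%
Cov = Σ(rp − r̄p)(rm − r̄m) / 5 = 23.5240
Var(rm) = Σ(rm − r̄m)² / 5 = 34.0184
β = Cov / Var = 23.5240 / 34.0184 = 0.6915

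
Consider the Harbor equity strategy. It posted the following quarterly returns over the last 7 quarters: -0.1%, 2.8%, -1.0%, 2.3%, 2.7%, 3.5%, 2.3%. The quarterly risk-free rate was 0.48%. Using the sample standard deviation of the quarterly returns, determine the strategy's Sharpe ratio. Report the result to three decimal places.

r̄ = (-0.1 + 2.8 − 1 + 2.3 + 2.7 + 3.5 + 2.3) / 7 = 12.50 / 7 = 1.7857%
Σ(r − r̄)² = (-0.1 − 1.7857)² + (2.8 − 1.7857)² + … = 16.6486
sample σ = √(16.6486 / 6) = √2.7748 = 1.6658%
Sharpe = (r̄ − rf) / σ = (1.7857 − 0.48) / 1.6658 = 1.3057 / 1.6658 = 0.7838

0.784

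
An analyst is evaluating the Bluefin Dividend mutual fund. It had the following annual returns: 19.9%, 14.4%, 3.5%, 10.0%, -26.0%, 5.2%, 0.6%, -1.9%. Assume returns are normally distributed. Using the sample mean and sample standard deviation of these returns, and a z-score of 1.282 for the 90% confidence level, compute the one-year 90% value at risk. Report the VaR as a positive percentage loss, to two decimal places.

r̄ = (19.9 + 14.4 + 3.5 + 10 − 26 + 5.2 + 0.6 − 1.9) / 8 = 25.70 / 8 = 3.2125%
Σ(r − r̄)² = (19.9 − 3.2125)² + (14.4 − 3.2125)² + … = 1340.0688
sample σ = √(1340.0688 / 7) = √191.4384 = 13.8361%
VaR = −(r̄ − z·σ) = −(3.2125 − 1.282 × 13.8361) = −(-14.5254) = 14.5254%

14.53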